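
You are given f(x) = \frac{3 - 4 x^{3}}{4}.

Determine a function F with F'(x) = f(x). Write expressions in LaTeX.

Differentiate the proposed F(x) back; it has to land on f(x) exactly.
Check: d/dx[\frac{x \left(3 - x^{3}\right)}{4}] = \frac{3}{4} - x^{3}, which equals f(x).

An antiderivative is F(x) = \frac{x \left(3 - x^{3}\right)}{4}.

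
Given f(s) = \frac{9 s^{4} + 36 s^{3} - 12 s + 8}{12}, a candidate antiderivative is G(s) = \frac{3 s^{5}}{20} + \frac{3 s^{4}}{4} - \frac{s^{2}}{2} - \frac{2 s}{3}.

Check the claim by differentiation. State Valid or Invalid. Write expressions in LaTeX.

d/ds[G] = \frac{3 s^{4}}{4} + 3 s^{3} - s - \frac{2}{3}
d/ds[G] - f(s) = - \frac{4}{3} != 0.

Invalid: d/ds[G] - f = - \frac{4}{3}, which is not 0.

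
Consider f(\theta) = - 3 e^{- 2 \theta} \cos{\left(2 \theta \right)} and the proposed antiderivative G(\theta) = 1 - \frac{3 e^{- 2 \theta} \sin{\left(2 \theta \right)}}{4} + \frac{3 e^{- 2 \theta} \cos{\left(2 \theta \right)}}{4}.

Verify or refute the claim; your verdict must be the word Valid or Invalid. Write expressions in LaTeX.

d/d\theta[G] = - 3 e^{- 2 \theta} \cos{\left(2 \theta \right)}
This equals f(\theta) exactly, so the claim holds.

Valid: G'(\theta) = f(\theta).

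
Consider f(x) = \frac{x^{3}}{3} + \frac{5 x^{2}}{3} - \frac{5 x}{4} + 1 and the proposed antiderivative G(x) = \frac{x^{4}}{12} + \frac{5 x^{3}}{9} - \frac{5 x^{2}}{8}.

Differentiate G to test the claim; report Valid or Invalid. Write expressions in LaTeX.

Invalid: d/dx[G] - f = -1, which is not 0.

d/dx[G] = \frac{x^{3}}{3} + \frac{5 x^{2}}{3} - \frac{5 x}{4}
d/dx[G] - f(x) = -1 != 0.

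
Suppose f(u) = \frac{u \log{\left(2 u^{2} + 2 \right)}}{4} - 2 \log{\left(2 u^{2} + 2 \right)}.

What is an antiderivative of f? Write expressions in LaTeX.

Integrate term by term and add the pieces.
Check: d/du[\frac{- u^{2} + u \left(u - 16\right) \log{\left(2 u^{2} + 2 \right)} + 32 u + \log{\left(u^{2} + 1 \right)} - 32 \operatorname{atan}{\left(u \right)}}{8}] = \frac{u \log{\left(u^{2} + 1 \right)}}{4} + \frac{u \log{\left(2 \right)}}{4} - 2 \log{\left(u^{2} + 1 \right)} - 2 \log{\left(2 \right)}, which equals f(u).

An antiderivative is F(u) = \frac{- u^{2} + u \left(u - 16\right) \log{\left(2 u^{2} + 2 \right)} + 32 u + \log{\left(u^{2} + 1 \right)} - 32 \operatorname{atan}{\left(u \right)}}{8}.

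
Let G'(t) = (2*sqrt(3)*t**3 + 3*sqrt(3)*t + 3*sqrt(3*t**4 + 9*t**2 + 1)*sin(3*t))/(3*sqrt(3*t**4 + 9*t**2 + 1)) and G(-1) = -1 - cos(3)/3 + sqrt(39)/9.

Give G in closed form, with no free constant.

G(t) = (sqrt(3)*sqrt(3*t**4 + 9*t**2 + 1) - 3*cos(3*t) - 9)/9

Recover the given G'(t) by differentiating a candidate G(t); any mismatch rules it out.
A general antiderivative is sqrt(t**4 + 3*t**2 + 1/3)/3 - cos(3*t)/3 + C.
The condition gives C = -1 - cos(3)/3 + sqrt(39)/9 - (-cos(3)/3 + sqrt(39)/9) = -1.
So G(t) = (sqrt(3)*sqrt(3*t**4 + 9*t**2 + 1) - 3*cos(3*t) - 9)/9.
Check: d/dt[(sqrt(3)*sqrt(3*t**4 + 9*t**2 + 1) - 3*cos(3*t) - 9)/9] = (2*sqrt(3)*t**3 + 3*sqrt(3)*t + 3*sqrt(3*t**4 + 9*t**2 + 1)*sin(3*t))/(3*sqrt(3*t**4 + 9*t**2 + 1)) = G'(t).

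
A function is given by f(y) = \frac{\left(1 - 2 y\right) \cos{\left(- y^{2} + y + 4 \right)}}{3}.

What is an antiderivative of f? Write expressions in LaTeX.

An antiderivative is F(y) = \frac{\sin{\left(- y^{2} + y + 4 \right)}}{3}.

The substitution u = - y^{2} + y + 4 works: f is exactly (dF/du)*(du/dy) for that inner function.
Check: d/dy[\frac{\sin{\left(- y^{2} + y + 4 \right)}}{3}] = - \frac{2 y \cos{\left(- y^{2} + y + 4 \right)}}{3} + \frac{\cos{\left(- y^{2} + y + 4 \right)}}{3}, which equals f(y).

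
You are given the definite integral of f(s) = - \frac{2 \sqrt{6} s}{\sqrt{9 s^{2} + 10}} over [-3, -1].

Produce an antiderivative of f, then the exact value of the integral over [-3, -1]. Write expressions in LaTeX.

The substitution u = \frac{3 s^{2}}{2} + \frac{5}{3} works: f is exactly (dF/du)*(du/ds) for that inner function.
F(s) = - \frac{2 \sqrt{6} \sqrt{9 s^{2} + 10}}{9} is an antiderivative of f.
Check: d/ds[- \frac{2 \sqrt{6} \sqrt{9 s^{2} + 10}}{9}] = - \frac{2 \sqrt{6} s}{\sqrt{9 s^{2} + 10}} = f(s).
F(-1) = - \frac{2 \sqrt{114}}{9}; F(-3) = - \frac{2 \sqrt{546}}{9}.
Integral = F(-1) - F(-3) = - \frac{2 \sqrt{114}}{9} + \frac{2 \sqrt{546}}{9}.

Antiderivative: F(s) = - \frac{2 \sqrt{6} \sqrt{9 s^{2} + 10}}{9}; value = - \frac{2 \sqrt{114}}{9} + \frac{2 \sqrt{546}}{9}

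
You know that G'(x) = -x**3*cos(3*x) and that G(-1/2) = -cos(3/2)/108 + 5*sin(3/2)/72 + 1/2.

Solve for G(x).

G(x) = (-18*x**3*sin(3*x) - 18*x**2*cos(3*x) + 12*x*sin(3*x) + 4*cos(3*x) + 27)/54

For G(x) to be correct, d/dx[G] must agree with the stated G'(x) identically.
A general antiderivative is -x**3*sin(3*x)/3 - x**2*cos(3*x)/3 + 2*x*sin(3*x)/9 + 2*cos(3*x)/27 + C.
The condition gives C = -cos(3/2)/108 + 5*sin(3/2)/72 + 1/2 - (-cos(3/2)/108 + 5*sin(3/2)/72) = 1/2.
So G(x) = (-18*x**3*sin(3*x) - 18*x**2*cos(3*x) + 12*x*sin(3*x) + 4*cos(3*x) + 27)/54.
Check: d/dx[(-18*x**3*sin(3*x) - 18*x**2*cos(3*x) + 12*x*sin(3*x) + 4*cos(3*x) + 27)/54] = -x**3*cos(3*x) = G'(x).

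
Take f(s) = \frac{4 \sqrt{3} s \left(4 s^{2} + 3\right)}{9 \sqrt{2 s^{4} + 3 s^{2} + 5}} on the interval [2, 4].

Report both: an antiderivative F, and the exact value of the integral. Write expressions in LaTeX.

The substitution u = \frac{2 s^{4}}{3} + s^{2} + \frac{5}{3} works: f is exactly (dF/du)*(du/ds) for that inner function.
F(s) = \frac{4 \sqrt{3} \sqrt{2 s^{4} + 3 s^{2} + 5}}{9} is an antiderivative of f.
Check: d/ds[\frac{4 \sqrt{3} \sqrt{2 s^{4} + 3 s^{2} + 5}}{9}] = \frac{16 \sqrt{3} s^{3} + 12 \sqrt{3} s}{9 \sqrt{2 s^{4} + 3 s^{2} + 5}}, which equals f(s).
F(4) = \frac{4 \sqrt{1695}}{9}; F(2) = \frac{28 \sqrt{3}}{9}.
Integral = F(4) - F(2) = - \frac{28 \sqrt{3}}{9} + \frac{4 \sqrt{1695}}{9}.

Antiderivative: F(s) = \frac{4 \sqrt{3} \sqrt{2 s^{4} + 3 s^{2} + 5}}{9}; value = - \frac{28 \sqrt{3}}{9} + \frac{4 \sqrt{1695}}{9}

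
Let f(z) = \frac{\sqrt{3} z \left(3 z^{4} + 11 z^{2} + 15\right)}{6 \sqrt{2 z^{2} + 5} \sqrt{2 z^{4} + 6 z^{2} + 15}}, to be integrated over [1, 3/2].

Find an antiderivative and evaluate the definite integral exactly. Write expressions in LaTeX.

Antiderivative: F(z) = \frac{\sqrt{3} \sqrt{2 z^{2} + 5} \sqrt{2 z^{4} + 6 z^{2} + 15}}{24}; value = - \frac{\sqrt{483}}{24} + \frac{\sqrt{1957}}{32}

Recognize the product-rule pattern: f = u'v + uv' with u = \frac{\sqrt{z^{2} + \frac{5}{2}}}{4}, v = \sqrt{\frac{z^{4}}{3} + z^{2} + \frac{5}{2}}, so integration by parts undoes it.
F(z) = \frac{\sqrt{3} \sqrt{2 z^{2} + 5} \sqrt{2 z^{4} + 6 z^{2} + 15}}{24} is an antiderivative of f.
Check: d/dz[\frac{\sqrt{3} \sqrt{2 z^{2} + 5} \sqrt{2 z^{4} + 6 z^{2} + 15}}{24}] = \frac{3 \sqrt{3} z^{5} + 11 \sqrt{3} z^{3} + 15 \sqrt{3} z}{6 \sqrt{2 z^{2} + 5} \sqrt{2 z^{4} + 6 z^{2} + 15}}, which equals f(z).
F(3/2) = \frac{\sqrt{1957}}{32}; F(1) = \frac{\sqrt{483}}{24}.
Integral = F(3/2) - F(1) = - \frac{\sqrt{483}}{24} + \frac{\sqrt{1957}}{32}.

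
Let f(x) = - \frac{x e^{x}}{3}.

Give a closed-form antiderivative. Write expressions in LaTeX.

An antiderivative is F(x) = \frac{\left(1 - x\right) e^{x}}{3}.

Recognize the product-rule pattern: f = u'v + uv' with u = \frac{1}{3} - \frac{x}{3}, v = e^{x}, so integration by parts undoes it.
Check: d/dx[\frac{\left(1 - x\right) e^{x}}{3}] = - \frac{x e^{x}}{3} = f(x).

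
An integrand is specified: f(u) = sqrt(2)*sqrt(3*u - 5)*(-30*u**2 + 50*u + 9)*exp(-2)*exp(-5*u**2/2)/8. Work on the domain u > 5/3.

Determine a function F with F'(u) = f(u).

An antiderivative is F(u) = sqrt(2)*(3*u - 5)**(3/2)*exp(-2)*exp(-5*u**2/2)/4.

f has the shape v'r + vr' for v = (3*u/2 - 5/2)**(3/2) and r = exp(-5*u**2/2 - 2) — it is the derivative of the product v*r.
Check: d/du[sqrt(2)*(3*u - 5)**(3/2)*exp(-2)*exp(-5*u**2/2)/4] = (-30*sqrt(2)*u**2*sqrt(3*u - 5) + 50*sqrt(2)*u*sqrt(3*u - 5) + 9*sqrt(2)*sqrt(3*u - 5))*exp(-2)*exp(-5*u**2/2)/8, which equals f(u).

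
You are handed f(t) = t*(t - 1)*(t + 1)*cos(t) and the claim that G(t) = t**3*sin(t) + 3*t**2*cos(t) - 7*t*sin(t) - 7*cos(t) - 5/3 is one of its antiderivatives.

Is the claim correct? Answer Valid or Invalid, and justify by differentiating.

Valid. The derivative of G reproduces f.

d/dt[G] = t**3*cos(t) - t*cos(t)
This equals f(t) exactly, so the claim holds.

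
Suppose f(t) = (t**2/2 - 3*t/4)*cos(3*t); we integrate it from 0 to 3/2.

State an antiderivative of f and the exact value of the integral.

Antiderivative: F(t) = t**2*sin(3*t)/6 - t*sin(3*t)/4 + t*cos(3*t)/9 - sin(3*t)/27 - cos(3*t)/12; value = cos(9/2)/12 - sin(9/2)/27 + 1/12

A first test for any F(t): its t-derivative must equal f(t) identically.
F(t) = t**2*sin(3*t)/6 - t*sin(3*t)/4 + t*cos(3*t)/9 - sin(3*t)/27 - cos(3*t)/12 is an antiderivative of f.
Check: d/dt[t**2*sin(3*t)/6 - t*sin(3*t)/4 + t*cos(3*t)/9 - sin(3*t)/27 - cos(3*t)/12] = t**2*cos(3*t)/2 - 3*t*cos(3*t)/4, which equals f(t).
F(3/2) = cos(9/2)/12 - sin(9/2)/27; F(0) = -1/12.
Integral = F(3/2) - F(0) = cos(9/2)/12 - sin(9/2)/27 + 1/12.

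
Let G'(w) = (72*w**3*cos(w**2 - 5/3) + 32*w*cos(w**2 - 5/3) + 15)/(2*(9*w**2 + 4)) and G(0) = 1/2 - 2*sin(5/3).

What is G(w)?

G(w) = (8*sin(w**2 - 5/3) + 5*atan(3*w/2) + 2)/4

Differentiate the proposed G(w) back; it has to land on the given G'(w).
A general antiderivative is 2*sin(w**2 - 5/3) + 5*atan(3*w/2)/4 + C.
The condition gives C = 1/2 - 2*sin(5/3) - (-2*sin(5/3)) = 1/2.
So G(w) = (8*sin(w**2 - 5/3) + 5*atan(3*w/2) + 2)/4.
Check: d/dw[(8*sin(w**2 - 5/3) + 5*atan(3*w/2) + 2)/4] = (72*w**3*cos(w**2 - 5/3) + 32*w*cos(w**2 - 5/3) + 15)/(18*w**2 + 8), which equals G'(w).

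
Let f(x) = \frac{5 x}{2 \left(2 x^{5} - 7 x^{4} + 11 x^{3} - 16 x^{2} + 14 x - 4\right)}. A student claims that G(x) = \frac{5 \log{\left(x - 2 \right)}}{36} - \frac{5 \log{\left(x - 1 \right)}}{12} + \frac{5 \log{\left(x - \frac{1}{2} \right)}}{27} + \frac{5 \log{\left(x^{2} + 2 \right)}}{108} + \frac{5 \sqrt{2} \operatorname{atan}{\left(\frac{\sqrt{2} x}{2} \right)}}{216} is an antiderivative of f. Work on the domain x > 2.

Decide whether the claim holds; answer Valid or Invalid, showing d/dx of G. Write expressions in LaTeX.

Invalid: d/dx[G] - f = - \frac{5 x}{8 x^{5} - 28 x^{4} + 44 x^{3} - 64 x^{2} + 56 x - 16}, which is not 0.

d/dx[G] = \frac{5 x}{8 x^{5} - 28 x^{4} + 44 x^{3} - 64 x^{2} + 56 x - 16}
d/dx[G] - f(x) = - \frac{5 x}{8 x^{5} - 28 x^{4} + 44 x^{3} - 64 x^{2} + 56 x - 16} != 0.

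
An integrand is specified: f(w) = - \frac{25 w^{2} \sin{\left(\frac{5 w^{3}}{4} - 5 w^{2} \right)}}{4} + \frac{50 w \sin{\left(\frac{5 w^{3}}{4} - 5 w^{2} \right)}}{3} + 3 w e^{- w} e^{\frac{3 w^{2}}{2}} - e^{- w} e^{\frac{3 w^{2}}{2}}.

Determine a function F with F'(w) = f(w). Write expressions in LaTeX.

An antiderivative is F(w) = \frac{5 \cos{\left(\frac{5 w^{3}}{4} - 5 w^{2} \right)}}{3} + e^{- w} e^{\frac{3 w^{2}}{2}}.

Integrate term by term and add the pieces.
Check: d/dw[\frac{5 \cos{\left(\frac{5 w^{3}}{4} - 5 w^{2} \right)}}{3} + e^{- w} e^{\frac{3 w^{2}}{2}}] = \frac{\left(- 75 w^{2} e^{w} \sin{\left(\frac{5 w^{3}}{4} - 5 w^{2} \right)} + 200 w e^{w} \sin{\left(\frac{5 w^{3}}{4} - 5 w^{2} \right)} + 36 w e^{\frac{3 w^{2}}{2}} - 12 e^{\frac{3 w^{2}}{2}}\right) e^{- w}}{12}, which equals f(w).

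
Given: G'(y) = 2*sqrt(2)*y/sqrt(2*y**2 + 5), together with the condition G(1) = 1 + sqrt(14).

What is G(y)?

G'(y) matches the chain-rule pattern g'(h)*h' with inner function h(y) = y**2 + 5/2; substituting u = h(y) collapses the integral.
A general antiderivative is 2*sqrt(y**2 + 5/2) + C.
The condition gives C = 1 + sqrt(14) - (sqrt(14)) = 1.
So G(y) = sqrt(2)*sqrt(2*y**2 + 5) + 1.
Check: d/dy[sqrt(2)*sqrt(2*y**2 + 5) + 1] = 2*sqrt(2)*y/sqrt(2*y**2 + 5) = G'(y).

G(y) = sqrt(2)*sqrt(2*y**2 + 5) + 1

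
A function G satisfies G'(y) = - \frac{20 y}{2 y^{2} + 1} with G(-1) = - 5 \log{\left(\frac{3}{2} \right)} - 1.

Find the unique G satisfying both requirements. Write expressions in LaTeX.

G(y) = - 5 \log{\left(y^{2} + \frac{1}{2} \right)} - 1

G'(y) matches the chain-rule pattern g'(h)*h' with inner function h(y) = y^{2} + \frac{1}{2}; substituting u = h(y) collapses the integral.
A general antiderivative is - 5 \log{\left(y^{2} + \frac{1}{2} \right)} + C.
The condition gives C = - 5 \log{\left(\frac{3}{2} \right)} - 1 - (- 5 \log{\left(\frac{3}{2} \right)}) = -1.
So G(y) = - 5 \log{\left(y^{2} + \frac{1}{2} \right)} - 1.
Check: d/dy[- 5 \log{\left(y^{2} + \frac{1}{2} \right)} - 1] = - \frac{20 y}{2 y^{2} + 1} = G'(y).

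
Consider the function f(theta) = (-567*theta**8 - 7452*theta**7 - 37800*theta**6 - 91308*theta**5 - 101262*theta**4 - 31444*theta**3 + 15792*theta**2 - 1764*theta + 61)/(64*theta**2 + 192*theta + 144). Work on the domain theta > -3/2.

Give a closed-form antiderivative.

f has the shape u'v + uv' for u = -1/(2*(2*theta + 3)) and v = (-3*theta**2/2 - 5*theta + 1/2)**4 — it is the derivative of the product u*v.
Check: d/dtheta[-(-3*theta**2 - 10*theta + 1)**4/(32*(2*theta + 3))] = (-567*theta**8 - 7452*theta**7 - 37800*theta**6 - 91308*theta**5 - 101262*theta**4 - 31444*theta**3 + 15792*theta**2 - 1764*theta + 61)/(64*theta**2 + 192*theta + 144) = f(theta).

An antiderivative is F(theta) = -(-3*theta**2 - 10*theta + 1)**4/(32*(2*theta + 3)).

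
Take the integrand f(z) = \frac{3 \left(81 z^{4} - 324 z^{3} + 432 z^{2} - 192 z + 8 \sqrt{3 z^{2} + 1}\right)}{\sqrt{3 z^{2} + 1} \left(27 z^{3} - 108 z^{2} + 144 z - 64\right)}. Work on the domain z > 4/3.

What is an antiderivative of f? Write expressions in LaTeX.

A candidate is checked by its d/dz: the result must match f(z).
Check: d/dz[3 \sqrt{3 z^{2} + 1} - \frac{4}{\left(3 z - 4\right)^{2}}] = \frac{243 z^{4} - 972 z^{3} + 1296 z^{2} - 576 z + 24 \sqrt{3 z^{2} + 1}}{27 z^{3} \sqrt{3 z^{2} + 1} - 108 z^{2} \sqrt{3 z^{2} + 1} + 144 z \sqrt{3 z^{2} + 1} - 64 \sqrt{3 z^{2} + 1}}, which equals f(z).

An antiderivative is F(z) = 3 \sqrt{3 z^{2} + 1} - \frac{4}{\left(3 z - 4\right)^{2}}.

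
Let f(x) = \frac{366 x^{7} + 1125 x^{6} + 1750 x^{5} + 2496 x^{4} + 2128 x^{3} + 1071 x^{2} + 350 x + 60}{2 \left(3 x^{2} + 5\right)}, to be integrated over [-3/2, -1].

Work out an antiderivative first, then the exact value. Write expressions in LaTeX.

Recover f(x) by differentiating a candidate F(x); any mismatch rules it out.
F(x) = \frac{61 x^{6}}{6} + \frac{75 x^{5}}{2} + \frac{95 x^{4}}{2} + \frac{69 x^{3}}{2} + 19 x^{2} + 6 x - \frac{5 \log{\left(x^{2} + \frac{5}{3} \right)}}{2} is an antiderivative of f.
Check: d/dx[\frac{61 x^{6}}{6} + \frac{75 x^{5}}{2} + \frac{95 x^{4}}{2} + \frac{69 x^{3}}{2} + 19 x^{2} + 6 x - \frac{5 \log{\left(x^{2} + \frac{5}{3} \right)}}{2}] = \frac{366 x^{7} + 1125 x^{6} + 1750 x^{5} + 2496 x^{4} + 2128 x^{3} + 1071 x^{2} + 350 x + 60}{6 x^{2} + 10}, which equals f(x).
F(-1) = - \frac{5 \log{\left(\frac{8}{3} \right)}}{2} - \frac{4}{3}; F(-3/2) = - \frac{1431}{128} - \frac{5 \log{\left(\frac{47}{12} \right)}}{2}.
Integral = F(-1) - F(-3/2) = - \frac{5 \log{\left(\frac{8}{3} \right)}}{2} + \frac{5 \log{\left(\frac{47}{12} \right)}}{2} + \frac{3781}{384}.

Antiderivative: F(x) = \frac{61 x^{6}}{6} + \frac{75 x^{5}}{2} + \frac{95 x^{4}}{2} + \frac{69 x^{3}}{2} + 19 x^{2} + 6 x - \frac{5 \log{\left(x^{2} + \frac{5}{3} \right)}}{2}; value = - \frac{5 \log{\left(\frac{8}{3} \right)}}{2} + \frac{5 \log{\left(\frac{47}{12} \right)}}{2} + \frac{3781}{384}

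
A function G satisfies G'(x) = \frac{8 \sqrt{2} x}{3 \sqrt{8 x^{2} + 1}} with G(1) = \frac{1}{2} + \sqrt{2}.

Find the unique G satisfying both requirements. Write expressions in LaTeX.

G(x) = \frac{2 \sqrt{4 x^{2} + \frac{1}{2}}}{3} + \frac{1}{2}

The substitution u = 4 x^{2} + \frac{1}{2} works: G'(x) is exactly (dG/du)*(du/dx) for that inner function.
A general antiderivative is \frac{2 \sqrt{4 x^{2} + \frac{1}{2}}}{3} + C.
The condition gives C = \frac{1}{2} + \sqrt{2} - (\sqrt{2}) = \frac{1}{2}.
So G(x) = \frac{2 \sqrt{4 x^{2} + \frac{1}{2}}}{3} + \frac{1}{2}.
Check: d/dx[\frac{2 \sqrt{4 x^{2} + \frac{1}{2}}}{3} + \frac{1}{2}] = \frac{8 \sqrt{2} x}{3 \sqrt{8 x^{2} + 1}} = G'(x).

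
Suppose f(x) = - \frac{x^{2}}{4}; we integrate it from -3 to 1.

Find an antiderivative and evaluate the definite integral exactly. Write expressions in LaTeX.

Since d/dx undoes antidifferentiation here, F'(x) = f(x) is required of F(x).
F(x) = - \frac{x^{3}}{12} is an antiderivative of f.
Check: d/dx[- \frac{x^{3}}{12}] = - \frac{x^{2}}{4} = f(x).
F(1) = - \frac{1}{12}; F(-3) = \frac{9}{4}.
Integral = F(1) - F(-3) = - \frac{7}{3}.

Antiderivative: F(x) = - \frac{x^{3}}{12}; value = - \frac{7}{3}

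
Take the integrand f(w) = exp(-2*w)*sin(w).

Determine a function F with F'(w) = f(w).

Check any antiderivative F(w) by computing F'(w) and comparing it with f(w).
Check: d/dw[-2*exp(-2*w)*sin(w)/5 - exp(-2*w)*cos(w)/5] = exp(-2*w)*sin(w) = f(w).

An antiderivative is F(w) = -2*exp(-2*w)*sin(w)/5 - exp(-2*w)*cos(w)/5.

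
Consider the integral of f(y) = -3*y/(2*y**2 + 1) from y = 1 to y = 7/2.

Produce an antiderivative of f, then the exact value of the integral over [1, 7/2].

The substitution u = 2*y**2 + 1 works: f is exactly (dF/du)*(du/dy) for that inner function.
F(y) = -3*log(2*y**2 + 1)/4 is an antiderivative of f.
Check: d/dy[-3*log(2*y**2 + 1)/4] = -3*y/(2*y**2 + 1) = f(y).
F(7/2) = -3*log(51/2)/4; F(1) = -3*log(3)/4.
Integral = F(7/2) - F(1) = -3*log(51/2)/4 + 3*log(3)/4.

Antiderivative: F(y) = -3*log(2*y**2 + 1)/4; value = -3*log(51/2)/4 + 3*log(3)/4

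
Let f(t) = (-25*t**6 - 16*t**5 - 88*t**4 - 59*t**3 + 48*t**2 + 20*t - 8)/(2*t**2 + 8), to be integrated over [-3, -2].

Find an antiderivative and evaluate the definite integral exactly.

Differentiate the proposed F(t) back; it has to land on f(t) exactly.
F(t) = -5*t**5/2 - 2*t**4 + 2*t**3 + 5*t**2/4 - 2*atan(t/2) is an antiderivative of f.
Check: d/dt[-5*t**5/2 - 2*t**4 + 2*t**3 + 5*t**2/4 - 2*atan(t/2)] = (-25*t**6 - 16*t**5 - 88*t**4 - 59*t**3 + 48*t**2 + 20*t - 8)/(2*t**2 + 8) = f(t).
F(-2) = pi/2 + 37; F(-3) = 2*atan(3/2) + 1611/4.
Integral = F(-2) - F(-3) = -1463/4 - 2*atan(3/2) + pi/2.

Antiderivative: F(t) = -5*t**5/2 - 2*t**4 + 2*t**3 + 5*t**2/4 - 2*atan(t/2); value = -1463/4 - 2*atan(3/2) + pi/2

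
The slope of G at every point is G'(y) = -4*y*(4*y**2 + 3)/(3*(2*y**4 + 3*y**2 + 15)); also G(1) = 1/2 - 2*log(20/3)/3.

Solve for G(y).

G'(y) matches the chain-rule pattern g'(h)*h' with inner function h(y) = 2*y**4/3 + y**2 + 5; substituting u = h(y) collapses the integral.
A general antiderivative is -2*log(2*y**4/3 + y**2 + 5)/3 + C.
The condition gives C = 1/2 - 2*log(20/3)/3 - (-2*log(20/3)/3) = 1/2.
So G(y) = (3 - 4*log(2*y**4/3 + y**2 + 5))/6.
Check: d/dy[(3 - 4*log(2*y**4/3 + y**2 + 5))/6] = (-16*y**3 - 12*y)/(6*y**4 + 9*y**2 + 45), which equals G'(y).

G(y) = (3 - 4*log(2*y**4/3 + y**2 + 5))/6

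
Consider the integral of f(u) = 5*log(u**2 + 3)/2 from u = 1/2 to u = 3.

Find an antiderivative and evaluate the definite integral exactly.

Antiderivative: F(u) = 5*(u*log(u**2 + 3) - 2*u + 2*sqrt(3)*atan(sqrt(3)*u/3))/2; value = -25/2 - 5*sqrt(3)*atan(sqrt(3)/6) - 5*log(13/4)/4 + 5*sqrt(3)*pi/3 + 15*log(12)/2

Whatever form F(u) takes, F'(u) = f(u) is non-negotiable.
F(u) = 5*(u*log(u**2 + 3) - 2*u + 2*sqrt(3)*atan(sqrt(3)*u/3))/2 is an antiderivative of f.
Check: d/du[5*(u*log(u**2 + 3) - 2*u + 2*sqrt(3)*atan(sqrt(3)*u/3))/2] = 5*log(u**2 + 3)/2 = f(u).
F(3) = -15 + 5*sqrt(3)*pi/3 + 15*log(12)/2; F(1/2) = -5/2 + 5*log(13/4)/4 + 5*sqrt(3)*atan(sqrt(3)/6).
Integral = F(3) - F(1/2) = -25/2 - 5*sqrt(3)*atan(sqrt(3)/6) - 5*log(13/4)/4 + 5*sqrt(3)*pi/3 + 15*log(12)/2.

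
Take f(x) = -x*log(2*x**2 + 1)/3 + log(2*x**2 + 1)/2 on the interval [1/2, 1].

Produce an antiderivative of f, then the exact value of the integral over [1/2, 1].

Antiderivative: F(x) = x**2/6 - x + (-x**2/6 + x/2)*log(2*x**2 + 1) - log(x**2 + 1/2)/12 + sqrt(2)*atan(sqrt(2)*x)/2; value = -sqrt(2)*atan(sqrt(2)/2)/2 - 3/8 - 7*log(3/2)/24 + log(3/4)/12 + log(3)/3 + sqrt(2)*atan(sqrt(2))/2

Integrate term by term and add the pieces.
F(x) = x**2/6 - x + (-x**2/6 + x/2)*log(2*x**2 + 1) - log(x**2 + 1/2)/12 + sqrt(2)*atan(sqrt(2)*x)/2 is an antiderivative of f.
Check: d/dx[x**2/6 - x + (-x**2/6 + x/2)*log(2*x**2 + 1) - log(x**2 + 1/2)/12 + sqrt(2)*atan(sqrt(2)*x)/2] = -x*log(2*x**2 + 1)/3 + log(2*x**2 + 1)/2 = f(x).
F(1) = -5/6 - log(3/2)/12 + log(3)/3 + sqrt(2)*atan(sqrt(2))/2; F(1/2) = -11/24 - log(3/4)/12 + 5*log(3/2)/24 + sqrt(2)*atan(sqrt(2)/2)/2.
Integral = F(1) - F(1/2) = -sqrt(2)*atan(sqrt(2)/2)/2 - 3/8 - 7*log(3/2)/24 + log(3/4)/12 + log(3)/3 + sqrt(2)*atan(sqrt(2))/2.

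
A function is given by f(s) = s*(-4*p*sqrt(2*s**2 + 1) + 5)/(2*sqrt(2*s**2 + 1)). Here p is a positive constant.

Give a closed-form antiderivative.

An antiderivative is F(s) = -(4*p*s**2 - 5*sqrt(2*s**2 + 1))/4.

A first test for any F(s): its s-derivative must equal f(s) identically.
Check: d/ds[-(4*p*s**2 - 5*sqrt(2*s**2 + 1))/4] = (-4*p*s*sqrt(2*s**2 + 1) + 5*s)/(2*sqrt(2*s**2 + 1)), which equals f(s).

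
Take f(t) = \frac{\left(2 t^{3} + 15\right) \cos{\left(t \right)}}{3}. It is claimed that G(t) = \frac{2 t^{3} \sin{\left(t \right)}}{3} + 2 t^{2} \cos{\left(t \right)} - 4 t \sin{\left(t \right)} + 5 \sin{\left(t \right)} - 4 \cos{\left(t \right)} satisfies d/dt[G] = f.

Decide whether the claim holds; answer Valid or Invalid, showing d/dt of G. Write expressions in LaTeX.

Valid - the claim checks out under differentiation.

d/dt[G] = \frac{2 t^{3} \cos{\left(t \right)}}{3} + 5 \cos{\left(t \right)}
This equals f(t) exactly, so the claim holds.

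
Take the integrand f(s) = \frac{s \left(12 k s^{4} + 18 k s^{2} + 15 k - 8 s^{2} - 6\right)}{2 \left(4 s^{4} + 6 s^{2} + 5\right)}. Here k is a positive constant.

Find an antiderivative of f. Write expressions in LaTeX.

An antiderivative is F(s) = \frac{3 k s^{2}}{4} - \frac{\log{\left(2 s^{4} + 3 s^{2} + \frac{5}{2} \right)}}{4}.

Since d/ds undoes antidifferentiation here, F'(s) = f(s) is required of F(s).
Check: d/ds[\frac{3 k s^{2}}{4} - \frac{\log{\left(2 s^{4} + 3 s^{2} + \frac{5}{2} \right)}}{4}] = \frac{12 k s^{5} + 18 k s^{3} + 15 k s - 8 s^{3} - 6 s}{8 s^{4} + 12 s^{2} + 10}, which equals f(s).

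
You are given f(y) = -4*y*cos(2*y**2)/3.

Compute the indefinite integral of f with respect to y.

The substitution u = 2*y**2 works: f is exactly (dF/du)*(du/dy) for that inner function.
Check: d/dy[-sin(2*y**2)/3] = -4*y*cos(2*y**2)/3 = f(y).

F(y) = -sin(2*y**2)/3 + C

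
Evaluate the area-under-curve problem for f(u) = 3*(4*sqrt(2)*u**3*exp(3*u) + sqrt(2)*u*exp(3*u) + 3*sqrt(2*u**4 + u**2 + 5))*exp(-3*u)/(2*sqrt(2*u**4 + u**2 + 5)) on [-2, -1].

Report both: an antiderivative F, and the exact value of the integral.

A candidate is checked by its d/du: the result must match f(u).
F(u) = sqrt(2)*(6*sqrt(2*u**4 + u**2 + 5)*exp(3*u) - 3*sqrt(2))*exp(-3*u)/4 is an antiderivative of f.
Check: d/du[sqrt(2)*(6*sqrt(2*u**4 + u**2 + 5)*exp(3*u) - 3*sqrt(2))*exp(-3*u)/4] = (12*sqrt(2)*u**3*exp(3*u) + 3*sqrt(2)*u*exp(3*u) + 9*sqrt(2*u**4 + u**2 + 5))*exp(-3*u)/(2*sqrt(2*u**4 + u**2 + 5)), which equals f(u).
F(-1) = 6 - 3*exp(3)/2; F(-2) = -3*exp(6)/2 + 3*sqrt(82)/2.
Integral = F(-1) - F(-2) = -3*exp(3)/2 - 3*sqrt(82)/2 + 6 + 3*exp(6)/2.

Antiderivative: F(u) = sqrt(2)*(6*sqrt(2*u**4 + u**2 + 5)*exp(3*u) - 3*sqrt(2))*exp(-3*u)/4; value = -3*exp(3)/2 - 3*sqrt(82)/2 + 6 + 3*exp(6)/2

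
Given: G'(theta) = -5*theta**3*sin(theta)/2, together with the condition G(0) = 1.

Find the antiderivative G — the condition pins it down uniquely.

Recover the given G'(theta) by differentiating a candidate G(theta); any mismatch rules it out.
A general antiderivative is 5*theta**3*cos(theta)/2 - 15*theta**2*sin(theta)/2 - 15*theta*cos(theta) + 15*sin(theta) + C.
The condition gives C = 1 - (0) = 1.
So G(theta) = (5*theta**3*cos(theta) - 15*theta**2*sin(theta) - 30*theta*cos(theta) + 30*sin(theta) + 2)/2.
Check: d/dtheta[(5*theta**3*cos(theta) - 15*theta**2*sin(theta) - 30*theta*cos(theta) + 30*sin(theta) + 2)/2] = -5*theta**3*sin(theta)/2 = G'(theta).

G(theta) = (5*theta**3*cos(theta) - 15*theta**2*sin(theta) - 30*theta*cos(theta) + 30*sin(theta) + 2)/2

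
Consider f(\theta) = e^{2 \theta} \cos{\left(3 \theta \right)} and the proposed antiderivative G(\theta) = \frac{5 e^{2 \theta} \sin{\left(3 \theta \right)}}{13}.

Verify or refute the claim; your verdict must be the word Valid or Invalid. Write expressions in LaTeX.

d/d\theta[G] = \frac{10 e^{2 \theta} \sin{\left(3 \theta \right)}}{13} + \frac{15 e^{2 \theta} \cos{\left(3 \theta \right)}}{13}
d/d\theta[G] - f(\theta) = \frac{10 e^{2 \theta} \sin{\left(3 \theta \right)}}{13} + \frac{2 e^{2 \theta} \cos{\left(3 \theta \right)}}{13} != 0.

Invalid: d/d\theta[G] - f = \frac{10 e^{2 \theta} \sin{\left(3 \theta \right)}}{13} + \frac{2 e^{2 \theta} \cos{\left(3 \theta \right)}}{13}, which is not 0.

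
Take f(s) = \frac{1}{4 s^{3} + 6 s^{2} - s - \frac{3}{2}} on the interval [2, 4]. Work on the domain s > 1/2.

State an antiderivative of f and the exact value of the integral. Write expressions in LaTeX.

The denominator factors as \left(2 s - 1\right) \left(2 s + 1\right) \left(2 s + 3\right); partial fractions split f into directly integrable pieces: \frac{1}{4 \left(2 s + 3\right)} - \frac{1}{2 \left(2 s + 1\right)} + \frac{1}{4 \left(2 s - 1\right)}.
F(s) = - \frac{\log{\left(2 s + 1 \right)}}{4} + \frac{\log{\left(4 s^{2} + 4 s - 3 \right)}}{8} is an antiderivative of f.
Check: d/ds[- \frac{\log{\left(2 s + 1 \right)}}{4} + \frac{\log{\left(4 s^{2} + 4 s - 3 \right)}}{8}] = \frac{2}{8 s^{3} + 12 s^{2} - 2 s - 3}, which equals f(s).
F(4) = - \frac{\log{\left(9 \right)}}{4} + \frac{\log{\left(77 \right)}}{8}; F(2) = - \frac{\log{\left(5 \right)}}{4} + \frac{\log{\left(21 \right)}}{8}.
Integral = F(4) - F(2) = - \frac{\log{\left(9 \right)}}{4} - \frac{\log{\left(21 \right)}}{8} + \frac{\log{\left(5 \right)}}{4} + \frac{\log{\left(77 \right)}}{8}.

Antiderivative: F(s) = - \frac{\log{\left(2 s + 1 \right)}}{4} + \frac{\log{\left(4 s^{2} + 4 s - 3 \right)}}{8}; value = - \frac{\log{\left(9 \right)}}{4} - \frac{\log{\left(21 \right)}}{8} + \frac{\log{\left(5 \right)}}{4} + \frac{\log{\left(77 \right)}}{8}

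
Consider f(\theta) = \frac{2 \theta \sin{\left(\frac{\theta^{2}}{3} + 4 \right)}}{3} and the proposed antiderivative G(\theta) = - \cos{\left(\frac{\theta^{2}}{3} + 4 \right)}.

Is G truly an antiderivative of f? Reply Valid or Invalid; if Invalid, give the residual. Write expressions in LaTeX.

d/d\theta[G] = \frac{2 \theta \sin{\left(\frac{\theta^{2}}{3} + 4 \right)}}{3}
This equals f(\theta) exactly, so the claim holds.

Valid - the claim checks out under differentiation.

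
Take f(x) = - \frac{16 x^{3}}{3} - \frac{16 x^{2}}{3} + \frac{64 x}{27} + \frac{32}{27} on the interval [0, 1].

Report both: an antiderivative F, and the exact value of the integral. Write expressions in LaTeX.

f matches the chain-rule pattern g'(h)*h' with inner function h(x) = x^{2} + \frac{2 x}{3} - \frac{2}{3}; substituting u = h(x) collapses the integral.
F(x) = - \frac{4 \left(3 x^{2} + 2 x - 2\right)^{2}}{27} is an antiderivative of f.
Check: d/dx[- \frac{4 \left(3 x^{2} + 2 x - 2\right)^{2}}{27}] = - \frac{16 x^{3}}{3} - \frac{16 x^{2}}{3} + \frac{64 x}{27} + \frac{32}{27} = f(x).
F(1) = - \frac{4}{3}; F(0) = - \frac{16}{27}.
Integral = F(1) - F(0) = - \frac{20}{27}.

Antiderivative: F(x) = - \frac{4 \left(3 x^{2} + 2 x - 2\right)^{2}}{27}; value = - \frac{20}{27}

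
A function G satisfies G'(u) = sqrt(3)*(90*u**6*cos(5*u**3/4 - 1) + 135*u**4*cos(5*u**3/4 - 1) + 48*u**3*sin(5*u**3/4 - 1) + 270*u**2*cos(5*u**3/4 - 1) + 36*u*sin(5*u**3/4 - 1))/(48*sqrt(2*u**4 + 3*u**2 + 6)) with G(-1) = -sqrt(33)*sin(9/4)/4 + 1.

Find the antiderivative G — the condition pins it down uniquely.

G'(u) has the shape v'r + vr' for v = 3*sqrt(2*u**4/3 + u**2 + 2)/4 and r = sin(5*u**3/4 - 1) — it is the derivative of the product v*r.
A general antiderivative is 3*sqrt(2*u**4/3 + u**2 + 2)*sin(5*u**3/4 - 1)/4 + C.
The condition gives C = -sqrt(33)*sin(9/4)/4 + 1 - (-sqrt(33)*sin(9/4)/4) = 1.
So G(u) = 3*sqrt(2*u**4/3 + u**2 + 2)*sin(5*u**3/4 - 1)/4 + 1.
Check: d/du[3*sqrt(2*u**4/3 + u**2 + 2)*sin(5*u**3/4 - 1)/4 + 1] = sqrt(3)*(90*u**6*cos(5*u**3/4 - 1) + 135*u**4*cos(5*u**3/4 - 1) + 48*u**3*sin(5*u**3/4 - 1) + 270*u**2*cos(5*u**3/4 - 1) + 36*u*sin(5*u**3/4 - 1))/(48*sqrt(2*u**4 + 3*u**2 + 6)) = G'(u).

G(u) = 3*sqrt(2*u**4/3 + u**2 + 2)*sin(5*u**3/4 - 1)/4 + 1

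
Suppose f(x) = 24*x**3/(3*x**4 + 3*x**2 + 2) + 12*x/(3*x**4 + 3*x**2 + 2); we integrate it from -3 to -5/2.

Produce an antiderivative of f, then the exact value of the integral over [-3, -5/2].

Antiderivative: F(x) = 2*log(x**4 + x**2 + 2/3); value = -2*log(272/3) + 2*log(2207/48)

The substitution u = x**4 + x**2 + 2/3 works: f is exactly (dF/du)*(du/dx) for that inner function.
F(x) = 2*log(x**4 + x**2 + 2/3) is an antiderivative of f.
Check: d/dx[2*log(x**4 + x**2 + 2/3)] = (24*x**3 + 12*x)/(3*x**4 + 3*x**2 + 2), which equals f(x).
F(-5/2) = 2*log(2207/48); F(-3) = 2*log(272/3).
Integral = F(-5/2) - F(-3) = -2*log(272/3) + 2*log(2207/48).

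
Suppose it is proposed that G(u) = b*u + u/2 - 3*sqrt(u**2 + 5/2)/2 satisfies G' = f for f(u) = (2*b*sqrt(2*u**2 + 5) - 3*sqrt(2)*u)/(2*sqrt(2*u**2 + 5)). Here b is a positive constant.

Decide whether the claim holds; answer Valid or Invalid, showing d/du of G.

Invalid: d/du[G] - f = 1/2, which is not 0.

d/du[G] = (2*b*sqrt(2*u**2 + 5) - 3*sqrt(2)*u + sqrt(2*u**2 + 5))/(2*sqrt(2*u**2 + 5))
d/du[G] - f(u) = 1/2 != 0.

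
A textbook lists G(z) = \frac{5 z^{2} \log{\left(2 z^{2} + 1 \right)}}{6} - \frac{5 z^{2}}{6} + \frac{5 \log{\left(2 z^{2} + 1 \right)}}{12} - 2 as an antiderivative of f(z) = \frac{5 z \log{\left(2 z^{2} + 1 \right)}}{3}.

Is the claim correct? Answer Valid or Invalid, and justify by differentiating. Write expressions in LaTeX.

Valid. The derivative of G reproduces f.

d/dz[G] = \frac{5 z \log{\left(2 z^{2} + 1 \right)}}{3}
This equals f(z) exactly, so the claim holds.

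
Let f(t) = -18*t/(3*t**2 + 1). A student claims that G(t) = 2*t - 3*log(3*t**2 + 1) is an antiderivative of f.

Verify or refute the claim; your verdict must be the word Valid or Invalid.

d/dt[G] = (6*t**2 - 18*t + 2)/(3*t**2 + 1)
d/dt[G] - f(t) = 2 != 0.

Invalid: d/dt[G] - f = 2, which is not 0.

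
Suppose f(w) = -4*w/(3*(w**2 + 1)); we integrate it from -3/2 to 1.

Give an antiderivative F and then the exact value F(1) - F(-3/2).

Antiderivative: F(w) = -2*log(2*w**2 + 2)/3; value = -2*log(4)/3 + 2*log(13/2)/3

f matches the chain-rule pattern g'(h)*h' with inner function h(w) = 2*w**2 + 2; substituting u = h(w) collapses the integral.
F(w) = -2*log(2*w**2 + 2)/3 is an antiderivative of f.
Check: d/dw[-2*log(2*w**2 + 2)/3] = -4*w/(3*w**2 + 3), which equals f(w).
F(1) = -2*log(4)/3; F(-3/2) = -2*log(13/2)/3.
Integral = F(1) - F(-3/2) = -2*log(4)/3 + 2*log(13/2)/3.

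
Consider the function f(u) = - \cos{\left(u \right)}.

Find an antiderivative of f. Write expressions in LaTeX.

An antiderivative is F(u) = - \sin{\left(u \right)}.

A first test for any F(u): its u-derivative must equal f(u) identically.
Check: d/du[- \sin{\left(u \right)}] = - \cos{\left(u \right)} = f(u).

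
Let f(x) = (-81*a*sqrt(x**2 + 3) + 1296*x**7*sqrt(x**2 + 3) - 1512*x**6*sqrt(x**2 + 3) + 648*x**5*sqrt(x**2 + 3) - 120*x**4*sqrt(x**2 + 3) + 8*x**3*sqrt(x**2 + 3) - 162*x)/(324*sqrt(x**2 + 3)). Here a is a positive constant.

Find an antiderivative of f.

An antiderivative is F(x) = -a*x/4 + x**8/2 - 2*x**7/3 + x**6/3 - 2*x**5/27 + x**4/162 - sqrt(x**2 + 3)/2.

Differentiate the proposed F(x) back; it has to land on f(x) exactly.
Check: d/dx[-a*x/4 + x**8/2 - 2*x**7/3 + x**6/3 - 2*x**5/27 + x**4/162 - sqrt(x**2 + 3)/2] = (-81*a*sqrt(x**2 + 3) + 1296*x**7*sqrt(x**2 + 3) - 1512*x**6*sqrt(x**2 + 3) + 648*x**5*sqrt(x**2 + 3) - 120*x**4*sqrt(x**2 + 3) + 8*x**3*sqrt(x**2 + 3) - 162*x)/(324*sqrt(x**2 + 3)) = f(x).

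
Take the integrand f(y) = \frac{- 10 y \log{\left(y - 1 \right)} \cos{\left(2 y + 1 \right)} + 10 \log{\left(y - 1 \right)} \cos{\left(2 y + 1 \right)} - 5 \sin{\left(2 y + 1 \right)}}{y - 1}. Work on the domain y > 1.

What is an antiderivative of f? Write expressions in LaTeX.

An antiderivative is F(y) = - 5 \log{\left(y - 1 \right)} \sin{\left(2 y + 1 \right)}.

Recognize the product-rule pattern: f = u'v + uv' with u = - 5 \log{\left(y - 1 \right)}, v = \sin{\left(2 y + 1 \right)}, so integration by parts undoes it.
Check: d/dy[- 5 \log{\left(y - 1 \right)} \sin{\left(2 y + 1 \right)}] = \frac{- 10 y \log{\left(y - 1 \right)} \cos{\left(2 y + 1 \right)} + 10 \log{\left(y - 1 \right)} \cos{\left(2 y + 1 \right)} - 5 \sin{\left(2 y + 1 \right)}}{y - 1} = f(y).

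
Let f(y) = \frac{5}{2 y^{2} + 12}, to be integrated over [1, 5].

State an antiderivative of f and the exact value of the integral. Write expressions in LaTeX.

Antiderivative: F(y) = \frac{5 \sqrt{6} \operatorname{atan}{\left(\frac{\sqrt{6} y}{6} \right)}}{12}; value = - \frac{5 \sqrt{6} \operatorname{atan}{\left(\frac{\sqrt{6}}{6} \right)}}{12} + \frac{5 \sqrt{6} \operatorname{atan}{\left(\frac{5 \sqrt{6}}{6} \right)}}{12}

Since d/dy undoes antidifferentiation here, F'(y) = f(y) is required of F(y).
F(y) = \frac{5 \sqrt{6} \operatorname{atan}{\left(\frac{\sqrt{6} y}{6} \right)}}{12} is an antiderivative of f.
Check: d/dy[\frac{5 \sqrt{6} \operatorname{atan}{\left(\frac{\sqrt{6} y}{6} \right)}}{12}] = \frac{5}{2 y^{2} + 12} = f(y).
F(5) = \frac{5 \sqrt{6} \operatorname{atan}{\left(\frac{5 \sqrt{6}}{6} \right)}}{12}; F(1) = \frac{5 \sqrt{6} \operatorname{atan}{\left(\frac{\sqrt{6}}{6} \right)}}{12}.
Integral = F(5) - F(1) = - \frac{5 \sqrt{6} \operatorname{atan}{\left(\frac{\sqrt{6}}{6} \right)}}{12} + \frac{5 \sqrt{6} \operatorname{atan}{\left(\frac{5 \sqrt{6}}{6} \right)}}{12}.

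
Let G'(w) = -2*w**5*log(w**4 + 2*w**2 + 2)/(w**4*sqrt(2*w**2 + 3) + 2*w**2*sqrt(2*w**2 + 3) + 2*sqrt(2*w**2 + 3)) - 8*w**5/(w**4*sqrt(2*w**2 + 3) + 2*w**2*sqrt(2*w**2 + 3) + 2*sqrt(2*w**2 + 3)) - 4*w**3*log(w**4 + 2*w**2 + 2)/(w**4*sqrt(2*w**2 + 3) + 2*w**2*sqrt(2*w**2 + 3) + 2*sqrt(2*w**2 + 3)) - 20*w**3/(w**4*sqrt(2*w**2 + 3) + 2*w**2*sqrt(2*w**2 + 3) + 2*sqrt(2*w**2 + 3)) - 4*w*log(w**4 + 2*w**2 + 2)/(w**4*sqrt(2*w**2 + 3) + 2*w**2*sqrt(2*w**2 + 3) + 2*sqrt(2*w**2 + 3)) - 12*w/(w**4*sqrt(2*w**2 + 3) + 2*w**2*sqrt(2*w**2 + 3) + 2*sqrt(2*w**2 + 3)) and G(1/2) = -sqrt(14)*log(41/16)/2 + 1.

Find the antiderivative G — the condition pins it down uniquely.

G'(w) has the shape u'v + uv' for u = -sqrt(2*w**2 + 3) and v = log(w**4 + 2*w**2 + 2) — it is the derivative of the product u*v.
A general antiderivative is -sqrt(2*w**2 + 3)*log(w**4 + 2*w**2 + 2) + C.
The condition gives C = -sqrt(14)*log(41/16)/2 + 1 - (-sqrt(14)*log(41/16)/2) = 1.
So G(w) = -sqrt(2*w**2 + 3)*log(w**4 + 2*w**2 + 2) + 1.
Check: d/dw[-sqrt(2*w**2 + 3)*log(w**4 + 2*w**2 + 2) + 1] = (-2*w**5*log(w**4 + 2*w**2 + 2) - 8*w**5 - 4*w**3*log(w**4 + 2*w**2 + 2) - 20*w**3 - 4*w*log(w**4 + 2*w**2 + 2) - 12*w)/(w**4*sqrt(2*w**2 + 3) + 2*w**2*sqrt(2*w**2 + 3) + 2*sqrt(2*w**2 + 3)), which equals G'(w).

G(w) = -sqrt(2*w**2 + 3)*log(w**4 + 2*w**2 + 2) + 1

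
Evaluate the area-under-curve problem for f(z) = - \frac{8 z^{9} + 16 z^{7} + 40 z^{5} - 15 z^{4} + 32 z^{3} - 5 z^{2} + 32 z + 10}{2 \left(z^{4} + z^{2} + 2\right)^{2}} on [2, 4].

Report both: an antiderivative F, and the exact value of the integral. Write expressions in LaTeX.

Antiderivative: F(z) = - 2 z^{2} - \frac{5 z}{2 z^{4} + 2 z^{2} + 4}; value = - \frac{71761}{3014}

A first test for any F(z): its z-derivative must equal f(z) identically.
F(z) = - 2 z^{2} - \frac{5 z}{2 z^{4} + 2 z^{2} + 4} is an antiderivative of f.
Check: d/dz[- 2 z^{2} - \frac{5 z}{2 z^{4} + 2 z^{2} + 4}] = \frac{- 8 z^{9} - 16 z^{7} - 40 z^{5} + 15 z^{4} - 32 z^{3} + 5 z^{2} - 32 z - 10}{2 z^{8} + 4 z^{6} + 10 z^{4} + 8 z^{2} + 8}, which equals f(z).
F(4) = - \frac{4389}{137}; F(2) = - \frac{181}{22}.
Integral = F(4) - F(2) = - \frac{71761}{3014}.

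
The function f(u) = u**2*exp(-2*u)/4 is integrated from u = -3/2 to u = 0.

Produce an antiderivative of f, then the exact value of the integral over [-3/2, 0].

Antiderivative: F(u) = -u**2*exp(-2*u)/8 - u*exp(-2*u)/8 - exp(-2*u)/16; value = -1/16 + 5*exp(3)/32

Recognize the product-rule pattern: f = v'r + vr' with v = -u**2/8 - u/8 - 1/16, r = exp(-2*u), so integration by parts undoes it.
F(u) = -u**2*exp(-2*u)/8 - u*exp(-2*u)/8 - exp(-2*u)/16 is an antiderivative of f.
Check: d/du[-u**2*exp(-2*u)/8 - u*exp(-2*u)/8 - exp(-2*u)/16] = u**2*exp(-2*u)/4 = f(u).
F(0) = -1/16; F(-3/2) = -5*exp(3)/32.
Integral = F(0) - F(-3/2) = -1/16 + 5*exp(3)/32.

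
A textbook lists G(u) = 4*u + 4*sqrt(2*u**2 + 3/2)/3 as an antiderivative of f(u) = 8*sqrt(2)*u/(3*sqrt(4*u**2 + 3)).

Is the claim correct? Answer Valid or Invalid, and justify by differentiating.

d/du[G] = (8*sqrt(2)*u + 12*sqrt(4*u**2 + 3))/(3*sqrt(4*u**2 + 3))
d/du[G] - f(u) = 4 != 0.

Invalid: d/du[G] - f = 4, which is not 0.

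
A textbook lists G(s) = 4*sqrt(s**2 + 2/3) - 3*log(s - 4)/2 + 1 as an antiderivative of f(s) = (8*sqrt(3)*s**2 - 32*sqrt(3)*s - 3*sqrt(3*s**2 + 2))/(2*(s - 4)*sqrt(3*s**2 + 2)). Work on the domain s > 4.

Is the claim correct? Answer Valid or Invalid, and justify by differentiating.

Valid. The derivative of G reproduces f.

d/ds[G] = (8*sqrt(3)*s**2 - 32*sqrt(3)*s - 3*sqrt(3*s**2 + 2))/(2*s*sqrt(3*s**2 + 2) - 8*sqrt(3*s**2 + 2))
This equals f(s) exactly, so the claim holds.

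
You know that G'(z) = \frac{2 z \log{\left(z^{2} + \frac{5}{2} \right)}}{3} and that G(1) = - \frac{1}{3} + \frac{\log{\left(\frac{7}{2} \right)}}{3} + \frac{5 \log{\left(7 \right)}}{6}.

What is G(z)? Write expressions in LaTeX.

G(z) = \frac{z^{2} \log{\left(z^{2} + \frac{5}{2} \right)}}{3} - \frac{z^{2}}{3} + \frac{5 \log{\left(2 z^{2} + 5 \right)}}{6}

Whatever form G(z) takes, its d/dz must return the stated G'(z).
A general antiderivative is \frac{z^{2} \log{\left(z^{2} + \frac{5}{2} \right)}}{3} - \frac{z^{2}}{3} + \frac{5 \log{\left(2 z^{2} + 5 \right)}}{6} + C.
The condition gives C = - \frac{1}{3} + \frac{\log{\left(\frac{7}{2} \right)}}{3} + \frac{5 \log{\left(7 \right)}}{6} - (- \frac{1}{3} + \frac{\log{\left(\frac{7}{2} \right)}}{3} + \frac{5 \log{\left(7 \right)}}{6}) = 0.
So G(z) = \frac{z^{2} \log{\left(z^{2} + \frac{5}{2} \right)}}{3} - \frac{z^{2}}{3} + \frac{5 \log{\left(2 z^{2} + 5 \right)}}{6}.
Check: d/dz[\frac{z^{2} \log{\left(z^{2} + \frac{5}{2} \right)}}{3} - \frac{z^{2}}{3} + \frac{5 \log{\left(2 z^{2} + 5 \right)}}{6}] = \frac{2 z \log{\left(z^{2} + \frac{5}{2} \right)}}{3} = G'(z).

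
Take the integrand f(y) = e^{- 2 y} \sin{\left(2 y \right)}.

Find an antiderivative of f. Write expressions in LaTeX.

An antiderivative is F(y) = - \frac{\left(\sin{\left(2 y \right)} + \cos{\left(2 y \right)}\right) e^{- 2 y}}{4}.

Whatever form F(y) takes, F'(y) = f(y) is non-negotiable.
Check: d/dy[- \frac{\left(\sin{\left(2 y \right)} + \cos{\left(2 y \right)}\right) e^{- 2 y}}{4}] = e^{- 2 y} \sin{\left(2 y \right)} = f(y).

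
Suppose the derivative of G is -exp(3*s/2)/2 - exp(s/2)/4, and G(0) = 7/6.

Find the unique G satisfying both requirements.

Integrate term by term and add the pieces.
A general antiderivative is -exp(3*s/2)/3 - exp(s/2)/2 + C.
The condition gives C = 7/6 - (-5/6) = 2.
So G(s) = -exp(3*s/2)/3 - exp(s/2)/2 + 2.
Check: d/ds[-exp(3*s/2)/3 - exp(s/2)/2 + 2] = -exp(3*s/2)/2 - exp(s/2)/4 = G'(s).

G(s) = -exp(3*s/2)/3 - exp(s/2)/2 + 2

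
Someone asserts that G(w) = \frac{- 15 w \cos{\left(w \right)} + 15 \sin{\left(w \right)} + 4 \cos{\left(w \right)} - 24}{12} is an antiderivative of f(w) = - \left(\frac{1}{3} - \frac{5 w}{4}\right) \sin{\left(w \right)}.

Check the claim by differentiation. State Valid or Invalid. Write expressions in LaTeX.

Valid. The derivative of G reproduces f.

d/dw[G] = \frac{5 w \sin{\left(w \right)}}{4} - \frac{\sin{\left(w \right)}}{3}
This equals f(w) exactly, so the claim holds.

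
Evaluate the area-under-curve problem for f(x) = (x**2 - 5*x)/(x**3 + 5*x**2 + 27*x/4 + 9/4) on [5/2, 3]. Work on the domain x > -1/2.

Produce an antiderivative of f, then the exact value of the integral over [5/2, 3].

Factor the denominator ((x + 3)*(2*x + 1)*(2*x + 3)) and decompose: f = -13/(2*x + 3) + 11/(5*(2*x + 1)) + 32/(5*(x + 3)); each piece integrates to a log, atan, or power term.
F(x) = (11*log(x + 1/2) - 65*log(x + 3/2) + 64*log(x + 3))/10 is an antiderivative of f.
Check: d/dx[(11*log(x + 1/2) - 65*log(x + 3/2) + 64*log(x + 3))/10] = (4*x**2 - 20*x)/(4*x**3 + 20*x**2 + 27*x + 9), which equals f(x).
F(3) = -13*log(9/2)/2 + 11*log(7/2)/10 + 32*log(6)/5; F(5/2) = -13*log(4)/2 + 11*log(3)/10 + 32*log(11/2)/5.
Integral = F(3) - F(5/2) = -32*log(11/2)/5 - 13*log(9/2)/2 - 11*log(3)/10 + 11*log(7/2)/10 + 13*log(4)/2 + 32*log(6)/5.

Antiderivative: F(x) = (11*log(x + 1/2) - 65*log(x + 3/2) + 64*log(x + 3))/10; value = -32*log(11/2)/5 - 13*log(9/2)/2 - 11*log(3)/10 + 11*log(7/2)/10 + 13*log(4)/2 + 32*log(6)/5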